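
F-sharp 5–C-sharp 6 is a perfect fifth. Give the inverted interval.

P4

Inverted interval numbers add to nine, so a fifth pairs with a fourth (5 + 4 = 9).
The quality also flips — perfect stays perfect — giving a perfect fourth.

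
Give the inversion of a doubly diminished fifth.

The rule of nine gives the new number: 9 − 5 = 4, so a fifth becomes a fourth.
Quality inverts too: doubly diminished becomes doubly augmented. That makes the inversion a doubly augmented fourth.

doubly augmented 4th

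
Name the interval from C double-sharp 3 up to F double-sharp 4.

C to F spans four letter names (C-D-E-F), plus an octave — that makes it an eleventh of some quality.
Counting semitones, C##3→F##4 is 17, which is the perfect eleventh.
(Equivalently, a compound perfect fourth: a perfect fourth plus an octave.)

perfect eleventh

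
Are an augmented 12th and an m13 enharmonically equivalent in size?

Yes

An augmented twelfth = 20 semitones = a minor thirteenth; enharmonically equal.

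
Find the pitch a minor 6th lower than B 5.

D sharp 5

Six letter names down from B: D.
A minor sixth is 8 semitones; 8 semitones down from B5 gives D#5.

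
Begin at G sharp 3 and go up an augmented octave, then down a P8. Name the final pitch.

G#3 up an augmented octave → G##4 (13 semitones).
Down a perfect octave from G##4: G##3 (12 semitones down).

G double-sharp 3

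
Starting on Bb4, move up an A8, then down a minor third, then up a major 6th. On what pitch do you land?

E#6

Up an augmented octave from Bb4: B5 (13 semitones up).
A minor third down from B5 is G#5.
A major sixth up from G#5 is E#6.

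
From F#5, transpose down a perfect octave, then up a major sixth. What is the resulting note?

D#5

A perfect octave down from F#5 is F#4.
Up a major sixth from F#4: D#5 (9 semitones up).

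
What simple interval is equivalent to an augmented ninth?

Each octave removed subtracts seven from the number: 9 − 7 = 2.
Quality carries through unchanged, so the simple form is an augmented second.

augmented second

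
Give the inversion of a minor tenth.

major sixth

First reduce the compound minor tenth to its simple form, a minor third.
Interval numbers invert to sum to nine: 3 + 6 = 9, so a third inverts to a sixth.
The quality also flips — minor becomes major — giving a major sixth.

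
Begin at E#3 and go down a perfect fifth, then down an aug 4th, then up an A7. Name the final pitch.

D##3

A perfect fifth down from E#3 is A#2.
A#2 down an augmented fourth → E2 (6 semitones).
Up an augmented seventh from E2: D##3 (12 semitones up).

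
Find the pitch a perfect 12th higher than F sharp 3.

C sharp 5

Five letters up from F (plus an octave) reaches C.
Moving 19 semitones up from F#3 (the size of a perfect twelfth) reaches C#5.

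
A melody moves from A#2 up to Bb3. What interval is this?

A to B spans two letter names (A-B), plus an octave, so the interval is some kind of ninth.
A major ninth would be 14 semitones; A#2 to Bb3 is 12, two semitones narrower, so the interval is diminished.

diminished 9th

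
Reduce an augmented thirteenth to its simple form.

Subtracting seven from the interval number removes an octave: 13 − 7 = 6.
So an augmented thirteenth is an octave plus an augmented sixth. The quality is unchanged.

A6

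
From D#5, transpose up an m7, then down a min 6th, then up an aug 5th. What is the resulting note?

A minor seventh up from D#5 is C#6.
A minor sixth down from C#6 is E#5.
An augmented fifth up from E#5 is B##5.

B##5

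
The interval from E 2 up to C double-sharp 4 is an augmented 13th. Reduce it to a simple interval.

augmented 6th

Take out an octave (7 from the number): 13 − 7 = 6.
So an augmented thirteenth is an octave plus an augmented sixth. The quality is unchanged.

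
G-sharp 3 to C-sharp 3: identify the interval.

Descending from G#3 to C#3 is the same interval as ascending C#3 to G#3.
C to G spans five letter names (C-D-E-F-G), so the interval is some kind of fifth.
Counting semitones, C#3→G#3 is 7, which is the perfect fifth.

perfect fifth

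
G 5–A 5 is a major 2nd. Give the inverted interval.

minor 7th

Interval numbers invert to sum to nine: 2 + 7 = 9, so a second inverts to a seventh.
The quality also flips — major becomes minor — giving a minor seventh.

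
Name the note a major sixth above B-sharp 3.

Counting six letter names up from B lands on G.
A major sixth spans 9 semitones, so from B#3 the target pitch is G##4.

G-double-sharp 4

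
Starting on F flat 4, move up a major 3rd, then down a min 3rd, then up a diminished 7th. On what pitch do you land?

E double-flat 5

Up a major third from Fb4: Ab4 (4 semitones up).
Ab4 down a minor third → F4 (3 semitones).
A diminished seventh up from F4 is Ebb5.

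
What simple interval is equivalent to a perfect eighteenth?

Each octave removed subtracts seven from the number: 18 − 14 = 4.
That makes a perfect eighteenth a compound perfect fourth — 2 octaves plus a perfect fourth.

P4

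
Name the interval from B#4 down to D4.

Descending from B#4 to D4 is the same interval as ascending D4 to B#4.
D to B spans six letter names (D-E-F-G-A-B) — that makes it a sixth of some quality.
D4 to B#4 spans 10 semitones — one semitone wider than the major sixth (9) — giving an augmented sixth.

augmented sixth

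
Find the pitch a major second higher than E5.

Counting two letter names up from E lands on F.
Moving 2 semitones up from E5 (the size of a major second) reaches F#5.

F#5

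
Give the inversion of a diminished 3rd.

A6

The rule of nine gives the new number: 9 − 3 = 6, so a third becomes a sixth.
And diminished becomes augmented under inversion, so we get an augmented sixth.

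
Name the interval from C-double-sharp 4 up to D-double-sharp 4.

major second

C to D spans two letter names (C-D): a second.
C##4 to D##4 is 2 semitones, matching the major second exactly, so the quality is major.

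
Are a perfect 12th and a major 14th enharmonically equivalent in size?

No

19 semitones (perfect twelfth) vs 23 semitones (major fourteenth): not equal.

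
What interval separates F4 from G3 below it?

Descending from F4 to G3 is the same interval as ascending G3 to F4.
G to F spans seven letter names (G-A-B-C-D-E-F): a seventh.
G3 to F4 is 10 semitones, a half step short of the major seventh (11), so this is minor.

m7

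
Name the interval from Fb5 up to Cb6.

F to C spans five letter names (F-G-A-B-C): a fifth.
Fb5 to Cb6 is 7 semitones, matching the perfect fifth exactly, so the quality is perfect.

perfect fifth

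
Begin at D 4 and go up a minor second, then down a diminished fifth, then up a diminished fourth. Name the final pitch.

D flat 4

D4 up a minor second → Eb4 (1 semitone).
A diminished fifth down from Eb4 is A3.
A3 up a diminished fourth → Db4 (4 semitones).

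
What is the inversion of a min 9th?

First reduce the compound minor ninth to its simple form, a minor second.
The rule of nine gives the new number: 9 − 2 = 7, so a second becomes a seventh.
The quality also flips — minor becomes major — giving a major seventh.

major seventh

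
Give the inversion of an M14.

minor 2nd

First reduce the compound major fourteenth to its simple form, a major seventh.
Inverted interval numbers add to nine, so a seventh pairs with a second (7 + 2 = 9).
The quality also flips — major becomes minor — giving a minor second.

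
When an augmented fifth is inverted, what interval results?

d4

The rule of nine gives the new number: 9 − 5 = 4, so a fifth becomes a fourth.
The quality also flips — augmented becomes diminished — giving a diminished fourth.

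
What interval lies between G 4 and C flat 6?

diminished eleventh

G to C spans four letter names (G-A-B-C), plus an octave — that makes it an eleventh of some quality.
The perfect eleventh is 17 semitones; here we have 16, one semitone narrower: diminished.
(Equivalently, a compound diminished fourth: a diminished fourth plus an octave.)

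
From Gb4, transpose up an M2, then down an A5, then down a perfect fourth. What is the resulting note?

Abb3

Up a major second from Gb4: Ab4 (2 semitones up).
An augmented fifth down from Ab4 is Dbb4.
Down a perfect fourth from Dbb4: Abb3 (5 semitones down).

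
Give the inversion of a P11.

First reduce the compound perfect eleventh to its simple form, a perfect fourth.
The rule of nine gives the new number: 9 − 4 = 5, so a fourth becomes a fifth.
The quality also flips — perfect stays perfect — giving a perfect fifth.

P5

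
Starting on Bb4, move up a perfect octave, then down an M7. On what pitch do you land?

A perfect octave up from Bb4 is Bb5.
Bb5 down a major seventh → Cb5 (11 semitones).

Cb5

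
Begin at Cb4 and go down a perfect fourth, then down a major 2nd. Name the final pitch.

Cb4 down a perfect fourth → Gb3 (5 semitones).
Gb3 down a major second → Fb3 (2 semitones).

Fb3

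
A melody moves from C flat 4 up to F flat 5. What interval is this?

C to F spans four letter names (C-D-E-F), plus an octave: an eleventh.
Cb4 to Fb5 is 17 semitones, matching the perfect eleventh exactly, so the quality is perfect.
(Equivalently, a compound perfect fourth: a perfect fourth plus an octave.)

P11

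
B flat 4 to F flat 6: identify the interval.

B to F spans five letter names (B-C-D-E-F), plus an octave, so the interval is some kind of twelfth.
A perfect twelfth would be 19 semitones; Bb4 to Fb6 is 18, one semitone narrower, so the interval is diminished.
(Equivalently, a compound diminished fifth: a diminished fifth plus an octave.)

diminished twelfth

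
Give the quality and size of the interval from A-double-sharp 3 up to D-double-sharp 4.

perfect fourth

A to D spans four letter names (A-B-C-D), so the interval is some kind of fourth.
A##3 to D##4 is 5 semitones, matching the perfect fourth exactly, so the quality is perfect.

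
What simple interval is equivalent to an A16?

Each octave removed subtracts seven from the number: 16 − 14 = 2.
So an augmented sixteenth is 2 octaves plus an augmented second. The quality is unchanged.

A2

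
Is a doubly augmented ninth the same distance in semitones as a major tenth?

Yes

A doubly augmented ninth = 16 semitones = a major tenth; enharmonically equal.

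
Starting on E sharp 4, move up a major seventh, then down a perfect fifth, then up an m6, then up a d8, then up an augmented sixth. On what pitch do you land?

C double-sharp 7

E#4 up a major seventh → D##5 (11 semitones).
Down a perfect fifth from D##5: G##4 (7 semitones down).
A minor sixth up from G##4 is E#5.
Up a diminished octave from E#5: E6 (11 semitones up).
E6 up an augmented sixth → C##7 (10 semitones).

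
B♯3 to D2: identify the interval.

augmented thirteenth

Descending from B#3 to D2 is the same interval as ascending D2 to B#3.
D to B spans six letter names (D-E-F-G-A-B), plus an octave, so the interval is some kind of thirteenth.
D2 to B#3 spans 22 semitones — one semitone wider than the major thirteenth (21) — giving an augmented thirteenth.
(Equivalently, a compound augmented sixth: an augmented sixth plus an octave.)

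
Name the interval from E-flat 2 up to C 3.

major sixth

E to C spans six letter names (E-F-G-A-B-C): a sixth.
Counting semitones, Eb2→C3 is 9, which is the major sixth.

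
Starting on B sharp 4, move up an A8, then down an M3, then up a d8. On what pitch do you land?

Up an augmented octave from B#4: B##5 (13 semitones up).
B##5 down a major third → G##5 (4 semitones).
Up a diminished octave from G##5: G#6 (11 semitones up).

G sharp 6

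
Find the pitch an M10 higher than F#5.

Three letters up from F (plus an octave) reaches A.
Moving 16 semitones up from F#5 (the size of a major tenth) reaches A#6.

A#6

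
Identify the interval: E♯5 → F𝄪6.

E to F spans two letter names (E-F), plus an octave: a ninth.
E#5 to F##6 is 14 semitones, matching the major ninth exactly, so the quality is major.
(Equivalently, a compound major second: a major second plus an octave.)

major ninth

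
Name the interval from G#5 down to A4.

Descending from G#5 to A4 is the same interval as ascending A4 to G#5.
A to G spans seven letter names (A-B-C-D-E-F-G): a seventh.
Counting semitones, A4→G#5 is 11, which is the major seventh.

major 7th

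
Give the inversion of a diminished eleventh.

First reduce the compound diminished eleventh to its simple form, a diminished fourth.
Inverted interval numbers add to nine, so a fourth pairs with a fifth (4 + 5 = 9).
And diminished becomes augmented under inversion, so we get an augmented fifth.

augmented fifth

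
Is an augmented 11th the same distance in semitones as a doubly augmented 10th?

An augmented eleventh = 18 semitones = a doubly augmented tenth; enharmonically equal.

Yes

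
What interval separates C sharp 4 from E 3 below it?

major sixth

Descending from C#4 to E3 is the same interval as ascending E3 to C#4.
E to C spans six letter names (E-F-G-A-B-C), so the interval is some kind of sixth.
Counting semitones, E3→C#4 is 9, which is the major sixth.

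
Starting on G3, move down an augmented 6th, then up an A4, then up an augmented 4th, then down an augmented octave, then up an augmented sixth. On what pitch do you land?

Down an augmented sixth from G3: Bbb2 (10 semitones down).
Bbb2 up an augmented fourth → Eb3 (6 semitones).
Up an augmented fourth from Eb3: A3 (6 semitones up).
Down an augmented octave from A3: Ab2 (13 semitones down).
An augmented sixth up from Ab2 is F#3.

F#3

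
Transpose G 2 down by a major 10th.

E flat 1

The tenth's letter: G down three letter names plus an octave → E.
Moving 16 semitones down from G2 (the size of a major tenth) reaches Eb1.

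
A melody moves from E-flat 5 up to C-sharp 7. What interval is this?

E to C spans six letter names (E-F-G-A-B-C), plus an octave — that makes it a thirteenth of some quality.
The major thirteenth is 21 semitones; here we have 22, one semitone wider: augmented.
(Equivalently, a compound augmented sixth: an augmented sixth plus an octave.)

augmented thirteenth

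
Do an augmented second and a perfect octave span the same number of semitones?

An augmented second is 3 semitones but a perfect octave is 12 semitones — different sizes.

No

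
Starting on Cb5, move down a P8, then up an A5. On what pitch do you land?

G4

Cb5 down a perfect octave → Cb4 (12 semitones).
Up an augmented fifth from Cb4: G4 (8 semitones up).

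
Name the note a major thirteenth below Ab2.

Counting six letter names plus an octave down from A lands on C.
A major thirteenth spans 21 semitones, so from Ab2 the target pitch is Cb1.

Cb1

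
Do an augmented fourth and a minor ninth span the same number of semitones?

An augmented fourth is 6 semitones but a minor ninth is 13 semitones — different sizes.

No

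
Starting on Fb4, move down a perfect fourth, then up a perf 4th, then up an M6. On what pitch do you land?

Db5

A perfect fourth down from Fb4 is Cb4.
A perfect fourth up from Cb4 is Fb4.
Up a major sixth from Fb4: Db5 (9 semitones up).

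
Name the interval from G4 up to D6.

G to D spans five letter names (G-A-B-C-D), plus an octave, so the interval is some kind of twelfth.
The perfect twelfth spans 19 semitones, and G4 to D6 is exactly 19 semitones — so this is a perfect twelfth.
(Equivalently, a compound perfect fifth: a perfect fifth plus an octave.)

perfect 12th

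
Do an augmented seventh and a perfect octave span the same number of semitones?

Yes

Both span 12 semitones: an augmented seventh and a perfect octave are the same chromatic distance.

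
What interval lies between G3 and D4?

P5

G to D spans five letter names (G-A-B-C-D): a fifth.
G3 to D4 is 7 semitones, matching the perfect fifth exactly, so the quality is perfect.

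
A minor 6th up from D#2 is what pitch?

B2

The sixth takes the letter from D up to B.
A minor sixth spans 8 semitones, so from D#2 the target pitch is B2.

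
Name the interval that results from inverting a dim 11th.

First reduce the compound diminished eleventh to its simple form, a diminished fourth.
Inverted interval numbers add to nine, so a fourth pairs with a fifth (4 + 5 = 9).
Quality inverts too: diminished becomes augmented. That makes the inversion an augmented fifth.

augmented 5th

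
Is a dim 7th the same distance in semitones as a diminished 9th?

9 semitones (diminished seventh) vs 12 semitones (diminished ninth): not equal.

No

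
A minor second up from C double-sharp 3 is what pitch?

Counting two letter names up from C lands on D.
Moving 1 semitone up from C##3 (the size of a minor second) reaches D#3.

D sharp 3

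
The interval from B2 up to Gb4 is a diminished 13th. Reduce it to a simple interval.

diminished 6th

Each octave removed subtracts seven from the number: 13 − 7 = 6.
So a diminished thirteenth is an octave plus a diminished sixth. The quality is unchanged.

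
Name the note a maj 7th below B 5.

Seven letter names down from B: C.
A major seventh spans 11 semitones, so from B5 the target pitch is C5.

C 5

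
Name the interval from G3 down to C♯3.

Descending from G3 to C#3 is the same interval as ascending C#3 to G3.
C to G spans five letter names (C-D-E-F-G): a fifth.
A perfect fifth would be 7 semitones; C#3 to G3 is 6, one semitone narrower, so the interval is diminished.

diminished fifth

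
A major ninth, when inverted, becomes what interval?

First reduce the compound major ninth to its simple form, a major second.
Interval numbers invert to sum to nine: 2 + 7 = 9, so a second inverts to a seventh.
Quality inverts too: major becomes minor. That makes the inversion a minor seventh.

m7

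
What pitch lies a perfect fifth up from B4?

The fifth takes the letter from B up to F.
Moving 7 semitones up from B4 (the size of a perfect fifth) reaches F#5.

F#5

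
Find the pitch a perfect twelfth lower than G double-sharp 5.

C double-sharp 4

The twelfth's letter: G down five letter names plus an octave → C.
A perfect twelfth is 19 semitones; 19 semitones down from G##5 gives C##4.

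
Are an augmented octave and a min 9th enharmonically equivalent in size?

Yes

An augmented octave spans 13 semitones, and a minor ninth also spans 13 semitones — they're enharmonic.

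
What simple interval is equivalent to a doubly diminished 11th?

Subtracting seven from the interval number removes an octave: 11 − 7 = 4.
That makes a doubly diminished eleventh a compound doubly diminished fourth — an octave plus a doubly diminished fourth.

dd4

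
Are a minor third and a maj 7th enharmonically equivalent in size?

No

A minor third spans 3 semitones; a major seventh spans 11 semitones. They differ by 8.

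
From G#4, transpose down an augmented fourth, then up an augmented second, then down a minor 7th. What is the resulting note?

Down an augmented fourth from G#4: D4 (6 semitones down).
Up an augmented second from D4: E#4 (3 semitones up).
A minor seventh down from E#4 is F##3.

F##3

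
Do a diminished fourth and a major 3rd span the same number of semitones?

A diminished fourth spans 4 semitones, and a major third also spans 4 semitones — they're enharmonic.

Yes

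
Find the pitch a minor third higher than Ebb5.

Gbb5

Counting three letter names up from E lands on G.
A minor third is 3 semitones; 3 semitones up from Ebb5 gives Gbb5.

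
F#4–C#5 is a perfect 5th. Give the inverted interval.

perfect 4th

Interval numbers invert to sum to nine: 5 + 4 = 9, so a fifth inverts to a fourth.
And perfect stays perfect under inversion, so we get a perfect fourth.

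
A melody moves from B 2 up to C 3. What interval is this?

m2

B to C spans two letter names (B-C), so the interval is some kind of second.
B2 to C3 is 1 semitone, a half step short of the major second (2), so this is minor.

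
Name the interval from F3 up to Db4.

minor sixth

F to D spans six letter names (F-G-A-B-C-D) — that makes it a sixth of some quality.
At 8 semitones, F3→Db4 falls one short of a major sixth: minor.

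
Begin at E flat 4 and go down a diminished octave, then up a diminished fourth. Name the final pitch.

Eb4 down a diminished octave → E3 (11 semitones).
A diminished fourth up from E3 is Ab3.

A flat 3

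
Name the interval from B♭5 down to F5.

perfect 4th

Descending from Bb5 to F5 is the same interval as ascending F5 to Bb5.
F to B spans four letter names (F-G-A-B), so the interval is some kind of fourth.
The perfect fourth spans 5 semitones, and F5 to Bb5 is exactly 5 semitones — so this is a perfect fourth.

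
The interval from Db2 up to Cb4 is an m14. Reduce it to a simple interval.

Take out an octave (7 from the number): 14 − 7 = 7.
That makes a minor fourteenth a compound minor seventh — an octave plus a minor seventh.

m7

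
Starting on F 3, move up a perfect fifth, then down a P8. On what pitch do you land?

C 3

Up a perfect fifth from F3: C4 (7 semitones up).
C4 down a perfect octave → C3 (12 semitones).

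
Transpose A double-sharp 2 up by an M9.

B double-sharp 3

The ninth's letter: A up two letter names plus an octave → B.
A major ninth spans 14 semitones, so from A##2 the target pitch is B##3.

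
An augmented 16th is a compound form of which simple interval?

A2

Take out 2 octaves (14 from the number): 16 − 14 = 2.
Quality carries through unchanged, so the simple form is an augmented second.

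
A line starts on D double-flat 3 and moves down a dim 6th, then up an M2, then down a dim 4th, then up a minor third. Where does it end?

A diminished sixth down from Dbb3 is F2.
F2 up a major second → G2 (2 semitones).
G2 down a diminished fourth → D#2 (4 semitones).
D#2 up a minor third → F#2 (3 semitones).

F sharp 2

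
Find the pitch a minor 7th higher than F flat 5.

E double-flat 6

Seven letter names up from F: E.
Moving 10 semitones up from Fb5 (the size of a minor seventh) reaches Ebb6.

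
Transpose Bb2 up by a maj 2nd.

C3

The second takes the letter from B up to C.
A major second spans 2 semitones, so from Bb2 the target pitch is C3.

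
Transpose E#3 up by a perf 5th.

Five letter names up from E: B.
Moving 7 semitones up from E#3 (the size of a perfect fifth) reaches B#3.

B#3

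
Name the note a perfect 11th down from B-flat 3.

Counting four letter names plus an octave down from B lands on F.
Moving 17 semitones down from Bb3 (the size of a perfect eleventh) reaches F2.

F 2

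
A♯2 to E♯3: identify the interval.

A to E spans five letter names (A-B-C-D-E), so the interval is some kind of fifth.
A#2 to E#3 is 7 semitones, matching the perfect fifth exactly, so the quality is perfect.

P5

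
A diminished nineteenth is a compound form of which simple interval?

Subtracting seven from the interval number removes an octave: 19 − 14 = 5.
That makes a diminished nineteenth a compound diminished fifth — 2 octaves plus a diminished fifth.

diminished fifth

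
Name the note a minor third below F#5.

The third takes the letter from F down to D.
A minor third spans 3 semitones, so from F#5 the target pitch is D#5.

D#5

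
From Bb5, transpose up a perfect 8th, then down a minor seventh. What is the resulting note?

Up a perfect octave from Bb5: Bb6 (12 semitones up).
A minor seventh down from Bb6 is C6.

C6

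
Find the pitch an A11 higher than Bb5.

E7

Four letters up from B (plus an octave) reaches E.
Moving 18 semitones up from Bb5 (the size of an augmented eleventh) reaches E7.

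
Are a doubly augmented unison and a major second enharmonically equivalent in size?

A doubly augmented unison = 2 semitones = a major second; enharmonically equal.

Yes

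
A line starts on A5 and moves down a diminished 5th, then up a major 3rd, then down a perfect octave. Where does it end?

F##4

A5 down a diminished fifth → D#5 (6 semitones).
Up a major third from D#5: F##5 (4 semitones up).
F##5 down a perfect octave → F##4 (12 semitones).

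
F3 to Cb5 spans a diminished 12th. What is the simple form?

Each octave removed subtracts seven from the number: 12 − 7 = 5.
So a diminished twelfth is an octave plus a diminished fifth. The quality is unchanged.

diminished 5th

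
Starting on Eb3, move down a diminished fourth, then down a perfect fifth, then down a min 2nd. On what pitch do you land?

A diminished fourth down from Eb3 is B2.
Down a perfect fifth from B2: E2 (7 semitones down).
Down a minor second from E2: D#2 (1 semitone down).

D#2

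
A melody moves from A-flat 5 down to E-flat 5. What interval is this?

P4

Descending from Ab5 to Eb5 is the same interval as ascending Eb5 to Ab5.
E to A spans four letter names (E-F-G-A) — that makes it a fourth of some quality.
Eb5 to Ab5 is 5 semitones, matching the perfect fourth exactly, so the quality is perfect.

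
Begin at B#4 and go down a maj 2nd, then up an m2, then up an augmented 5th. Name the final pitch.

Down a major second from B#4: A#4 (2 semitones down).
Up a minor second from A#4: B4 (1 semitone up).
Up an augmented fifth from B4: F##5 (8 semitones up).

F##5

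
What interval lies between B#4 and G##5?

M6

B to G spans six letter names (B-C-D-E-F-G): a sixth.
The major sixth spans 9 semitones, and B#4 to G##5 is exactly 9 semitones — so this is a major sixth.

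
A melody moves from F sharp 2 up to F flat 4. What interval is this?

doubly diminished 15th

F to F is the same letter name, plus 2 octaves: a fifteenth.
A perfect fifteenth would be 24 semitones; F#2 to Fb4 is 22, two semitones narrower, so the interval is doubly diminished.
(Equivalently, a compound doubly diminished octave: a doubly diminished octave plus an octave.)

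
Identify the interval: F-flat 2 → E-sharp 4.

doubly augmented fourteenth

F to E spans seven letter names (F-G-A-B-C-D-E), plus an octave — that makes it a fourteenth of some quality.
Fb2 to E#4 spans 25 semitones — two semitones wider than the major fourteenth (23) — giving a doubly augmented fourteenth.
(Equivalently, a compound doubly augmented seventh: a doubly augmented seventh plus an octave.)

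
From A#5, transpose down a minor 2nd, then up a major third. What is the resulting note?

Down a minor second from A#5: G##5 (1 semitone down).
A major third up from G##5 is B##5.

B##5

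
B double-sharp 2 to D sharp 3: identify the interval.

B to D spans three letter names (B-C-D) — that makes it a third of some quality.
B##2 to D#3 spans 2 semitones — two semitones narrower than the major third (4) — giving a diminished third.

diminished third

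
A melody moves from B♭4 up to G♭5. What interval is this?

minor 6th

B to G spans six letter names (B-C-D-E-F-G), so the interval is some kind of sixth.
A major sixth would be 9 semitones, but Bb4 to Gb5 is 8 — one semitone narrower, making it a minor sixth.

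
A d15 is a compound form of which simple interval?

Each octave removed subtracts seven from the number: 15 − 7 = 8.
That makes a diminished fifteenth a compound diminished octave — an octave plus a diminished octave.

d8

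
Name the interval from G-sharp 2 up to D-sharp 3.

P5

G to D spans five letter names (G-A-B-C-D): a fifth.
G#2 to D#3 is 7 semitones, matching the perfect fifth exactly, so the quality is perfect.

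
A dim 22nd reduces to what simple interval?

diminished 8th

Take out 2 octaves (14 from the number): 22 − 14 = 8.
Quality carries through unchanged, so the simple form is a diminished octave.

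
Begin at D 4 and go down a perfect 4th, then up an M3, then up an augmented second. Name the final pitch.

D double-sharp 4

A perfect fourth down from D4 is A3.
A3 up a major third → C#4 (4 semitones).
C#4 up an augmented second → D##4 (3 semitones).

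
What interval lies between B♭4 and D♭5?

minor third

B to D spans three letter names (B-C-D), so the interval is some kind of third.
Bb4 to Db5 is 3 semitones, a half step short of the major third (4), so this is minor.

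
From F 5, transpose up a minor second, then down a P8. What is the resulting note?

A minor second up from F5 is Gb5.
Down a perfect octave from Gb5: Gb4 (12 semitones down).

G flat 4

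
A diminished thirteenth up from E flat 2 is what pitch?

C double-flat 4

The thirteenth's letter: E up six letter names plus an octave → C.
A diminished thirteenth is 19 semitones; 19 semitones up from Eb2 gives Cbb4.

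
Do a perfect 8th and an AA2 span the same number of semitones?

12 semitones (perfect octave) vs 4 semitones (doubly augmented second): not equal.

No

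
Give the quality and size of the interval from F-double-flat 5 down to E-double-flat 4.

Descending from Fbb5 to Ebb4 is the same interval as ascending Ebb4 to Fbb5.
E to F spans two letter names (E-F), plus an octave — that makes it a ninth of some quality.
At 13 semitones, Ebb4→Fbb5 falls one short of a major ninth: minor.
(Equivalently, a compound minor second: a minor second plus an octave.)

minor 9th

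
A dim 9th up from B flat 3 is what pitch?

Two letters up from B (plus an octave) reaches C.
A diminished ninth is 12 semitones; 12 semitones up from Bb3 gives Cbb5.

C double-flat 5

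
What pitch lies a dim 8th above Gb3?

An octave keeps the letter name G, an octave up from G.
Moving 11 semitones up from Gb3 (the size of a diminished octave) reaches Gbb4.

Gbb4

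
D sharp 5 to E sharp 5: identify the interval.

D to E spans two letter names (D-E): a second.
Counting semitones, D#5→E#5 is 2, which is the major second.

major second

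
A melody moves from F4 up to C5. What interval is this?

perfect 5th

F to C spans five letter names (F-G-A-B-C) — that makes it a fifth of some quality.
The perfect fifth spans 7 semitones, and F4 to C5 is exactly 7 semitones — so this is a perfect fifth.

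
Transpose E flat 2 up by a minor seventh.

D flat 3

The seventh takes the letter from E up to D.
A minor seventh spans 10 semitones, so from Eb2 the target pitch is Db3.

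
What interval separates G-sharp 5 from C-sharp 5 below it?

Descending from G#5 to C#5 is the same interval as ascending C#5 to G#5.
C to G spans five letter names (C-D-E-F-G): a fifth.
Counting semitones, C#5→G#5 is 7, which is the perfect fifth.

P5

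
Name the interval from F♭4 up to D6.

F to D spans six letter names (F-G-A-B-C-D), plus an octave — that makes it a thirteenth of some quality.
Fb4 to D6 spans 22 semitones — one semitone wider than the major thirteenth (21) — giving an augmented thirteenth.
(Equivalently, a compound augmented sixth: an augmented sixth plus an octave.)

A13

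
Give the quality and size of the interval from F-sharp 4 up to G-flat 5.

d9

F to G spans two letter names (F-G), plus an octave, so the interval is some kind of ninth.
A major ninth would be 14 semitones; F#4 to Gb5 is 12, two semitones narrower, so the interval is diminished.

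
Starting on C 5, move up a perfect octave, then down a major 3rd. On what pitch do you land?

A flat 5

Up a perfect octave from C5: C6 (12 semitones up).
A major third down from C6 is Ab5.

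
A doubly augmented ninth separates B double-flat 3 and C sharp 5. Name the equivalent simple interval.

doubly augmented 2nd

Subtracting seven from the interval number removes an octave: 9 − 7 = 2.
So a doubly augmented ninth is an octave plus a doubly augmented second. The quality is unchanged.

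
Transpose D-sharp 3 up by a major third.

Three letter names up from D: F.
A major third is 4 semitones; 4 semitones up from D#3 gives F##3.

F-double-sharp 3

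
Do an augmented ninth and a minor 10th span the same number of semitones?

Yes

An augmented ninth = 15 semitones = a minor tenth; enharmonically equal.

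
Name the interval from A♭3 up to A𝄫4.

diminished 8th

A to A is the same letter name, plus an octave, so the interval is some kind of octave.
A perfect octave would be 12 semitones; Ab3 to Abb4 is 11, one semitone narrower, so the interval is diminished.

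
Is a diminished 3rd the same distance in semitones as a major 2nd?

A diminished third spans 2 semitones, and a major second also spans 2 semitones — they're enharmonic.

Yes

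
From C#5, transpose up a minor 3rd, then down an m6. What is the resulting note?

G#4

A minor third up from C#5 is E5.
E5 down a minor sixth → G#4 (8 semitones).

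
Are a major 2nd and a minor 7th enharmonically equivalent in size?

2 semitones (major second) vs 10 semitones (minor seventh): not equal.

No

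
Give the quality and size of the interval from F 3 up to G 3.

F to G spans two letter names (F-G): a second.
The major second spans 2 semitones, and F3 to G3 is exactly 2 semitones — so this is a major second.

major 2nd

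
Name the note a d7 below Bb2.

Seven letter names down from B: C.
A diminished seventh is 9 semitones; 9 semitones down from Bb2 gives C#2.

C#2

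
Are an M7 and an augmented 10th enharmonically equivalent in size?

No

A major seventh is 11 semitones but an augmented tenth is 17 semitones — different sizes.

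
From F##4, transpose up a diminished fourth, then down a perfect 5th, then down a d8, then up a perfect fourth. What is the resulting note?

Up a diminished fourth from F##4: B4 (4 semitones up).
A perfect fifth down from B4 is E4.
A diminished octave down from E4 is E#3.
E#3 up a perfect fourth → A#3 (5 semitones).

A#3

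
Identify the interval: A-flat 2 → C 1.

Descending from Ab2 to C1 is the same interval as ascending C1 to Ab2.
C to A spans six letter names (C-D-E-F-G-A), plus an octave, so the interval is some kind of thirteenth.
At 20 semitones, C1→Ab2 falls one short of a major thirteenth: minor.
(Equivalently, a compound minor sixth: a minor sixth plus an octave.)

minor 13th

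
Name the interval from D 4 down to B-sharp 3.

Descending from D4 to B#3 is the same interval as ascending B#3 to D4.
B to D spans three letter names (B-C-D), so the interval is some kind of third.
A major third would be 4 semitones; B#3 to D4 is 2, two semitones narrower, so the interval is diminished.

diminished third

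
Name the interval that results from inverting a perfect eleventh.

perfect 5th

First reduce the compound perfect eleventh to its simple form, a perfect fourth.
Inverted interval numbers add to nine, so a fourth pairs with a fifth (4 + 5 = 9).
Quality inverts too: perfect stays perfect. That makes the inversion a perfect fifth.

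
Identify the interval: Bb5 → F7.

P12

B to F spans five letter names (B-C-D-E-F), plus an octave, so the interval is some kind of twelfth.
The perfect twelfth spans 19 semitones, and Bb5 to F7 is exactly 19 semitones — so this is a perfect twelfth.
(Equivalently, a compound perfect fifth: a perfect fifth plus an octave.)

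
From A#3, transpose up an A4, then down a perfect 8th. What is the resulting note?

D##3

A#3 up an augmented fourth → D##4 (6 semitones).
Down a perfect octave from D##4: D##3 (12 semitones down).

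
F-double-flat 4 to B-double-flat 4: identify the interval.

augmented fourth

F to B spans four letter names (F-G-A-B), so the interval is some kind of fourth.
Fbb4 to Bbb4 spans 6 semitones — one semitone wider than the perfect fourth (5) — giving an augmented fourth.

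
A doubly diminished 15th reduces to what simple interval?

dd8

Each octave removed subtracts seven from the number: 15 − 7 = 8.
That makes a doubly diminished fifteenth a compound doubly diminished octave — an octave plus a doubly diminished octave.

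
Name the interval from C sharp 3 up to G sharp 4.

C to G spans five letter names (C-D-E-F-G), plus an octave, so the interval is some kind of twelfth.
Counting semitones, C#3→G#4 is 19, which is the perfect twelfth.
(Equivalently, a compound perfect fifth: a perfect fifth plus an octave.)

perfect twelfth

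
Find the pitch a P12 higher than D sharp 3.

Five letters up from D (plus an octave) reaches A.
A perfect twelfth spans 19 semitones, so from D#3 the target pitch is A#4.

A sharp 4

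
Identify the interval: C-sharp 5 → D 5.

C to D spans two letter names (C-D) — that makes it a second of some quality.
At 1 semitone, C#5→D5 falls one short of a major second: minor.

minor second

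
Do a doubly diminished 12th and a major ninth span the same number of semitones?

A doubly diminished twelfth spans 17 semitones; a major ninth spans 14 semitones. They differ by 3.

No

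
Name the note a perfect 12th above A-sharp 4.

E-sharp 6

Five letters up from A (plus an octave) reaches E.
A perfect twelfth spans 19 semitones, so from A#4 the target pitch is E#6.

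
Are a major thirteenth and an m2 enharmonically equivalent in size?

No

A major thirteenth spans 21 semitones; a minor second spans 1 semitone. They differ by 20.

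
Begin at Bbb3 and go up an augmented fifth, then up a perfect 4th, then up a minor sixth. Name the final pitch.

Bbb3 up an augmented fifth → F4 (8 semitones).
A perfect fourth up from F4 is Bb4.
Bb4 up a minor sixth → Gb5 (8 semitones).

Gb5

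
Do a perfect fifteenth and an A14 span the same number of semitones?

A perfect fifteenth = 24 semitones = an augmented fourteenth; enharmonically equal.

Yes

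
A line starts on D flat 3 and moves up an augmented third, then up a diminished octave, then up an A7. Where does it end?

An augmented third up from Db3 is F#3.
Up a diminished octave from F#3: F4 (11 semitones up).
Up an augmented seventh from F4: E#5 (12 semitones up).

E sharp 5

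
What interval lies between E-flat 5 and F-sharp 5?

augmented second

E to F spans two letter names (E-F) — that makes it a second of some quality.
A major second would be 2 semitones; Eb5 to F#5 is 3, one semitone wider, so the interval is augmented.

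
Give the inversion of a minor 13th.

major 3rd

First reduce the compound minor thirteenth to its simple form, a minor sixth.
Interval numbers invert to sum to nine: 6 + 3 = 9, so a sixth inverts to a third.
And minor becomes major under inversion, so we get a major third.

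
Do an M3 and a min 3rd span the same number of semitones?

No

4 semitones (major third) vs 3 semitones (minor third): not equal.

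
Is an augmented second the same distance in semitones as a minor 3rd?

An augmented second = 3 semitones = a minor third; enharmonically equal.

Yes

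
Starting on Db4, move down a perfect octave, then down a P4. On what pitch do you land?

Db4 down a perfect octave → Db3 (12 semitones).
A perfect fourth down from Db3 is Ab2.

Ab2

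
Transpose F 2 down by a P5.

B flat 1

Five letter names down from F: B.
Moving 7 semitones down from F2 (the size of a perfect fifth) reaches Bb1.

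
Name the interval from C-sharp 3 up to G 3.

d5

C to G spans five letter names (C-D-E-F-G) — that makes it a fifth of some quality.
A perfect fifth would be 7 semitones; C#3 to G3 is 6, one semitone narrower, so the interval is diminished.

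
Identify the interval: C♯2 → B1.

Descending from C#2 to B1 is the same interval as ascending B1 to C#2.
B to C spans two letter names (B-C): a second.
B1 to C#2 is 2 semitones, matching the major second exactly, so the quality is major.

major second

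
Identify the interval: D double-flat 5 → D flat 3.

Descending from Dbb5 to Db3 is the same interval as ascending Db3 to Dbb5.
D to D is the same letter name, plus 2 octaves — that makes it a fifteenth of some quality.
A perfect fifteenth would be 24 semitones; Db3 to Dbb5 is 23, one semitone narrower, so the interval is diminished.
(Equivalently, a compound diminished octave: a diminished octave plus an octave.)

d15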